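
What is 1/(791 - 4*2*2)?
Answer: 1/775 ≈ 0.0012903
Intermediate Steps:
1/(791 - 4*2*2) = 1/(791 - 8*2) = 1/(791 - 16) = 1/775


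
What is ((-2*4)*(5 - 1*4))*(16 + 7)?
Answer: -184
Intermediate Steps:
((-2*4)*(5 - 1*4))*(16 + 7) = -8*(5 - 4)*23 = -8*1*23 = -8*23 = -184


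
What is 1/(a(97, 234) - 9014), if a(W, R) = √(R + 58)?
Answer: -4507/40625952 - √73/40625952 ≈ -0.00011115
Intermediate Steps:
a(W, R) = √(58 + R)
1/(a(97, 234) - 9014) = 1/(√(58 + 234) - 9014) = 1/(√292 - 9014) = 1/(2*√73 - 9014) = 1/(-9014 + 2*√73)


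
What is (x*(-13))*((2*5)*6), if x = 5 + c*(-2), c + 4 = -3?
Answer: -14820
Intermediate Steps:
c = -7 (c = -4 - 3 = -7)
x = 19 (x = 5 - 7*(-2) = 5 + 14 = 19)
(x*(-13))*((2*5)*6) = (19*(-13))*((2*5)*6) = -2470*6 = -247*60 = -14820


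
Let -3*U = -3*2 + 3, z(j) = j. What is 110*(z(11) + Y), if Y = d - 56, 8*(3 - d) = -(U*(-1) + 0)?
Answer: -18535/4 ≈ -4633.8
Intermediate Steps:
U = 1 (U = -(-3*2 + 3)/3 = -(-6 + 3)/3 = -1/3*(-3) = 1)
d = 23/8 (d = 3 - (-1)*(1*(-1) + 0)/8 = 3 - (-1)*(-1 + 0)/8 = 3 - (-1)*(-1)/8 = 3 - 1/8*1 = 3 - 1/8 = 23/8 ≈ 2.8750)
Y = -425/8 (Y = 23/8 - 56 = -425/8 ≈ -53.125)
110*(z(11) + Y) = 110*(11 - 425/8) = 110*(-337/8) = -18535/4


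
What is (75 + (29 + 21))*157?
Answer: 19625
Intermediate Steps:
(75 + (29 + 21))*157 = (75 + 50)*157 = 125*157 = 19625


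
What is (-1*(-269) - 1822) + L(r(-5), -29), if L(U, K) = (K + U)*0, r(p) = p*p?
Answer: -1553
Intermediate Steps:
r(p) = p**2
L(U, K) = 0
(-1*(-269) - 1822) + L(r(-5), -29) = (-1*(-269) - 1822) + 0 = (269 - 1822) + 0 = -1553 + 0 = -1553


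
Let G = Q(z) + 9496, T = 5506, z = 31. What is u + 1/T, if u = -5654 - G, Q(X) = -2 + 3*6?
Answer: -83503995/5506 ≈ -15166.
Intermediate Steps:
Q(X) = 16 (Q(X) = -2 + 18 = 16)
G = 9512 (G = 16 + 9496 = 9512)
u = -15166 (u = -5654 - 1*9512 = -5654 - 9512 = -15166)
u + 1/T = -15166 + 1/5506 = -83503995/5506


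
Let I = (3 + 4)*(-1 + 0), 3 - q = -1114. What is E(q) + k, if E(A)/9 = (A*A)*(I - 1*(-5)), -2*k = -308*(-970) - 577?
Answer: -45214987/2 ≈ -2.2607e+7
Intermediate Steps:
k = -298183/2 (k = -(-308*(-970) - 577)/2 = -(298760 - 577)/2 = -1/2*298183 = -298183/2 ≈ -1.4909e+5)
q = 1117 (q = 3 - 1*(-1114) = 3 + 1114 = 1117)
I = -7 (I = 7*(-1) = -7)
E(A) = -18*A**2 (E(A) = 9*((A*A)*(-7 - 1*(-5))) = 9*(A**2*(-7 + 5)) = 9*(A**2*(-2)) = 9*(-2*A**2) = -18*A**2)
E(q) + k = -18*1117**2 - 298183/2 = -18*1247689 - 298183/2 = -22458402 - 298183/2 = -45214987/2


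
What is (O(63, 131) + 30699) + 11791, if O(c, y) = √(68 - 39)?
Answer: 42490 + √29 ≈ 42495.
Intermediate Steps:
O(c, y) = √29
(O(63, 131) + 30699) + 11791 = (√29 + 30699) + 11791 = (30699 + √29) + 11791 = 42490 + √29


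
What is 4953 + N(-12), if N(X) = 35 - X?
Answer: 5000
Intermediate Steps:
4953 + N(-12) = 4953 + (35 - 1*(-12)) = 4953 + (35 + 12) = 4953 + 47 = 5000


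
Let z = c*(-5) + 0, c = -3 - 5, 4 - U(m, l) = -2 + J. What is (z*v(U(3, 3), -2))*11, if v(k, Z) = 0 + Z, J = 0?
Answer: -880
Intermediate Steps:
U(m, l) = 6 (U(m, l) = 4 - (-2 + 0) = 4 - 1*(-2) = 4 + 2 = 6)
c = -8
v(k, Z) = Z
z = 40 (z = -8*(-5) + 0 = 40 + 0 = 40)
(z*v(U(3, 3), -2))*11 = (40*(-2))*11 = -80*11 = -880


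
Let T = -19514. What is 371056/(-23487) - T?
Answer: 457954262/23487 ≈ 19498.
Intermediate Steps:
371056/(-23487) - T = 371056/(-23487) - 1*(-19514) = 371056*(-1/23487) + 19514 = -371056/23487 + 19514 = 457954262/23487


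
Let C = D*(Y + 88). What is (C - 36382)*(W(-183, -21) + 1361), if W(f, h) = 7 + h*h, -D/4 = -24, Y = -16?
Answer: -53311230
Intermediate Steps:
D = 96 (D = -4*(-24) = 96)
W(f, h) = 7 + h²
C = 6912 (C = 96*(-16 + 88) = 96*72 = 6912)
(C - 36382)*(W(-183, -21) + 1361) = (6912 - 36382)*((7 + (-21)²) + 1361) = -29470*((7 + 441) + 1361) = -29470*(448 + 1361) = -29470*1809 = -53311230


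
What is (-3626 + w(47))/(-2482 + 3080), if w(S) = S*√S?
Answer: -1813/299 + 47*√47/598 ≈ -5.5247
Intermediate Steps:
w(S) = S^(3/2)
(-3626 + w(47))/(-2482 + 3080) = (-3626 + 47^(3/2))/(-2482 + 3080) = (-3626 + 47*√47)/598 = (-3626 + 47*√47)*(1/598) = -1813/299 + 47*√47/598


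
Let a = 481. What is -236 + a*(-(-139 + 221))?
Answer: -39678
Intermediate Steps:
-236 + a*(-(-139 + 221)) = -236 + 481*(-(-139 + 221)) = -236 + 481*(-1*82) = -236 + 481*(-82) = -236 - 39442 = -39678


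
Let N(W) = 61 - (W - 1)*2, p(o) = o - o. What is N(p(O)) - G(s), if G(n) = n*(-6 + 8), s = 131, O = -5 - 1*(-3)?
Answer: -199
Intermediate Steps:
O = -2 (O = -5 + 3 = -2)
p(o) = 0
N(W) = 63 - 2*W (N(W) = 61 - (-1 + W)*2 = 61 - (-2 + 2*W) = 61 + (2 - 2*W) = 63 - 2*W)
G(n) = 2*n (G(n) = n*2 = 2*n)
N(p(O)) - G(s) = (63 - 2*0) - 2*131 = (63 + 0) - 1*262 = 63 - 262 = -199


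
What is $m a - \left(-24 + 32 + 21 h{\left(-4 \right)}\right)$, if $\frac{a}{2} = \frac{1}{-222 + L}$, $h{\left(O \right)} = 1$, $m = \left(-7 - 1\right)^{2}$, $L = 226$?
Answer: $3$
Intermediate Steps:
$m = 64$ ($m = \left(-8\right)^{2} = 64$)
$a = \frac{1}{2}$ ($a = \frac{2}{-222 + 226} = \frac{2}{4} = 2 \cdot \frac{1}{4} = \frac{1}{2} \approx 0.5$)
$m a - \left(-24 + 32 + 21 h{\left(-4 \right)}\right) = 64 \cdot \frac{1}{2} - \left(-3 + 32\right) = 32 - 29 = 3$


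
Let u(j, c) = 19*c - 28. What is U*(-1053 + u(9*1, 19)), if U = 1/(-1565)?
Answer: 144/313 ≈ 0.46006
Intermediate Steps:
U = -1/1565 ≈ -0.00063898
u(j, c) = -28 + 19*c
U*(-1053 + u(9*1, 19)) = -(-1053 + (-28 + 19*19))/1565 = -(-1053 + (-28 + 361))/1565 = -(-1053 + 333)/1565 = -1/1565*(-720) = 144/313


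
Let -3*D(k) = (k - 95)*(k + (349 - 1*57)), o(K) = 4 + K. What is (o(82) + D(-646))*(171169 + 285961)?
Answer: -39931219760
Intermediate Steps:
D(k) = -(-95 + k)*(292 + k)/3 (D(k) = -(k - 95)*(k + (349 - 1*57))/3 = -(-95 + k)*(k + (349 - 57))/3 = -(-95 + k)*(k + 292)/3 = -(-95 + k)*(292 + k)/3)
(o(82) + D(-646))*(171169 + 285961) = ((4 + 82) + (27740/3 - 197/3*(-646) - 1/3*(-646)**2))*(171169 + 285961) = (86 + (27740/3 + 127262/3 - 1/3*417316))*457130 = (86 + (27740/3 + 127262/3 - 417316/3))*457130 = (86 - 87438)*457130 = -87352*457130 = -39931219760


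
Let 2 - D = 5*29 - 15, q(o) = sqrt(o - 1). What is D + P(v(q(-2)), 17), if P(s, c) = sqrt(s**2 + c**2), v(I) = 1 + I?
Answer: -128 + sqrt(287 + 2*I*sqrt(3)) ≈ -111.06 + 0.10224*I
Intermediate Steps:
q(o) = sqrt(-1 + o)
D = -128 (D = 2 - (5*29 - 15) = 2 - (145 - 15) = 2 - 1*130 = 2 - 130 = -128)
P(s, c) = sqrt(c**2 + s**2)
D + P(v(q(-2)), 17) = -128 + sqrt(17**2 + (1 + sqrt(-1 - 2))**2) = -128 + sqrt(289 + (1 + sqrt(-3))**2) = -128 + sqrt(289 + (1 + I*sqrt(3))**2)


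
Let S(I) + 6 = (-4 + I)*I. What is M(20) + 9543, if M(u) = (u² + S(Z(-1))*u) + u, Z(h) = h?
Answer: 9943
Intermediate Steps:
S(I) = -6 + I*(-4 + I) (S(I) = -6 + (-4 + I)*I = -6 + I*(-4 + I))
M(u) = u² (M(u) = (u² + (-6 + (-1)² - 4*(-1))*u) + u = (u² + (-6 + 1 + 4)*u) + u = (u² - u) + u = u²)
M(20) + 9543 = 20² + 9543 = 400 + 9543 = 9943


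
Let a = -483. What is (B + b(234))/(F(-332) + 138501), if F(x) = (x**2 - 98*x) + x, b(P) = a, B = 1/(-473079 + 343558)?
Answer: -62558644/36386205009 ≈ -0.0017193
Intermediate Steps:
B = -1/129521 (B = 1/(-129521) = -1/129521 ≈ -7.7208e-6)
b(P) = -483
F(x) = x**2 - 97*x
(B + b(234))/(F(-332) + 138501) = (-1/129521 - 483)/(-332*(-97 - 332) + 138501) = -62558644/(129521*(-332*(-429) + 138501)) = -62558644/(129521*(142428 + 138501)) = -62558644/129521/280929 = -62558644/129521*1/280929 = -62558644/36386205009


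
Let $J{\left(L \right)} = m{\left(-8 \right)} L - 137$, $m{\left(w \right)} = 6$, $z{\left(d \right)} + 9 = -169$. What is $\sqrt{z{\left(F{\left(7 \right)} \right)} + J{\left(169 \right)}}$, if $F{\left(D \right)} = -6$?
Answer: $\sqrt{699} \approx 26.439$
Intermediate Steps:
$z{\left(d \right)} = -178$ ($z{\left(d \right)} = -9 - 169 = -178$)
$J{\left(L \right)} = -137 + 6 L$ ($J{\left(L \right)} = 6 L - 137 = -137 + 6 L$)
$\sqrt{z{\left(F{\left(7 \right)} \right)} + J{\left(169 \right)}} = \sqrt{-178 + \left(-137 + 6 \cdot 169\right)} = \sqrt{-178 + \left(-137 + 1014\right)} = \sqrt{-178 + 877} = \sqrt{699}$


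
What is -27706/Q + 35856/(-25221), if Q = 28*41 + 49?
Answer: -35318698/1437597 ≈ -24.568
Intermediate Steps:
Q = 1197 (Q = 1148 + 49 = 1197)
-27706/Q + 35856/(-25221) = -27706/1197 + 35856/(-25221) = -27706*1/1197 + 35856*(-1/25221) = -3958/171 - 11952/8407 = -35318698/1437597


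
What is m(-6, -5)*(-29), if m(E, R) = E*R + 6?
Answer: -1044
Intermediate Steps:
m(E, R) = 6 + E*R
m(-6, -5)*(-29) = (6 - 6*(-5))*(-29) = (6 + 30)*(-29) = 36*(-29) = -1044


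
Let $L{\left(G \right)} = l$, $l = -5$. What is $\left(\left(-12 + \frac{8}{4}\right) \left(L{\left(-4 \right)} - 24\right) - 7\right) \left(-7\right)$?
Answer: $-1981$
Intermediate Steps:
$L{\left(G \right)} = -5$
$\left(\left(-12 + \frac{8}{4}\right) \left(L{\left(-4 \right)} - 24\right) - 7\right) \left(-7\right) = \left(\left(-12 + \frac{8}{4}\right) \left(-5 - 24\right) - 7\right) \left(-7\right) = \left(\left(-12 + 8 \cdot \frac{1}{4}\right) \left(-29\right) - 7\right) \left(-7\right) = \left(\left(-12 + 2\right) \left(-29\right) - 7\right) \left(-7\right) = \left(\left(-10\right) \left(-29\right) - 7\right) \left(-7\right) = \left(290 - 7\right) \left(-7\right) = 283 \left(-7\right) = -1981$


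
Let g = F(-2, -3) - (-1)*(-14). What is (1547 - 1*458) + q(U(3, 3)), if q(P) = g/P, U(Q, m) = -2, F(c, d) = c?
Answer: 1097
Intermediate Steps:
g = -16 (g = -2 - (-1)*(-14) = -2 - 1*14 = -2 - 14 = -16)
q(P) = -16/P
(1547 - 1*458) + q(U(3, 3)) = (1547 - 1*458) - 16/(-2) = (1547 - 458) - 16*(-½) = 1089 + 8 = 1097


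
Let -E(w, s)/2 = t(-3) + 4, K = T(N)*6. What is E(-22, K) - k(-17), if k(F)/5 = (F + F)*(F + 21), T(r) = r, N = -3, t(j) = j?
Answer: 678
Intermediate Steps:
k(F) = 10*F*(21 + F) (k(F) = 5*((F + F)*(F + 21)) = 5*((2*F)*(21 + F)) = 5*(2*F*(21 + F)) = 10*F*(21 + F))
K = -18 (K = -3*6 = -18)
E(w, s) = -2 (E(w, s) = -2*(-3 + 4) = -2*1 = -2)
E(-22, K) - k(-17) = -2 - 10*(-17)*(21 - 17) = -2 - 10*(-17)*4 = -2 - 1*(-680) = -2 + 680 = 678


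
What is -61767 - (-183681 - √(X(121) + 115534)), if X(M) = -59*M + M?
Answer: 121914 + 2*√27129 ≈ 1.2224e+5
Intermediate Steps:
X(M) = -58*M
-61767 - (-183681 - √(X(121) + 115534)) = -61767 - (-183681 - √(-58*121 + 115534)) = -61767 - (-183681 - √(-7018 + 115534)) = -61767 - (-183681 - √108516) = -61767 - (-183681 - 2*√27129) = -61767 + (183681 + 2*√27129) = 121914 + 2*√27129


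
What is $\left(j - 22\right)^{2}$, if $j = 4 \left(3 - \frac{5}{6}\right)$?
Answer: $\frac{1600}{9} \approx 177.78$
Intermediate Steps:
$j = \frac{26}{3}$ ($j = 4 \left(3 - \frac{5}{6}\right) = 4 \cdot \frac{13}{6} = \frac{26}{3} \approx 8.6667$)
$\left(j - 22\right)^{2} = \left(\frac{26}{3} - 22\right)^{2} = \left(- \frac{40}{3}\right)^{2} = \frac{1600}{9}$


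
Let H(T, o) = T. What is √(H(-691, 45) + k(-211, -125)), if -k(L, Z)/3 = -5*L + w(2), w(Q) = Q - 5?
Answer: I*√3847 ≈ 62.024*I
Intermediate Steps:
w(Q) = -5 + Q
k(L, Z) = 9 + 15*L (k(L, Z) = -3*(-5*L + (-5 + 2)) = -3*(-5*L - 3) = -3*(-3 - 5*L) = 9 + 15*L)
√(H(-691, 45) + k(-211, -125)) = √(-691 + (9 + 15*(-211))) = √(-691 + (9 - 3165)) = √(-691 - 3156) = √(-3847) = I*√3847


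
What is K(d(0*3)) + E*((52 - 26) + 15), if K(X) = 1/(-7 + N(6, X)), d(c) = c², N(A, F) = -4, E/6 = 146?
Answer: 395075/11 ≈ 35916.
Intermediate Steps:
E = 876 (E = 6*146 = 876)
K(X) = -1/11 (K(X) = 1/(-7 - 4) = 1/(-11) = -1/11)
K(d(0*3)) + E*((52 - 26) + 15) = -1/11 + 876*((52 - 26) + 15) = -1/11 + 876*(26 + 15) = -1/11 + 876*41 = -1/11 + 35916 = 395075/11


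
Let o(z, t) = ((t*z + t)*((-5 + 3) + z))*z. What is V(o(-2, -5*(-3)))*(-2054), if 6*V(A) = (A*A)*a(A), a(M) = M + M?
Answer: 1183104000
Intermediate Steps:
a(M) = 2*M
o(z, t) = z*(-2 + z)*(t + t*z) (o(z, t) = ((t + t*z)*(-2 + z))*z = ((-2 + z)*(t + t*z))*z = z*(-2 + z)*(t + t*z))
V(A) = A³/3 (V(A) = ((A*A)*(2*A))/6 = (A²*(2*A))/6 = (2*A³)/6 = A³/3)
V(o(-2, -5*(-3)))*(-2054) = ((-5*(-3)*(-2)*(-2 + (-2)² - 1*(-2)))³/3)*(-2054) = ((15*(-2)*(-2 + 4 + 2))³/3)*(-2054) = ((15*(-2)*4)³/3)*(-2054) = ((⅓)*(-120)³)*(-2054) = ((⅓)*(-1728000))*(-2054) = -576000*(-2054) = 1183104000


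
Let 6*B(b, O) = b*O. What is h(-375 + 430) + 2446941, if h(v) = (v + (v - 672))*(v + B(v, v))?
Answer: 6398068/3 ≈ 2.1327e+6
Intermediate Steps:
B(b, O) = O*b/6 (B(b, O) = (b*O)/6 = (O*b)/6 = O*b/6)
h(v) = (-672 + 2*v)*(v + v²/6) (h(v) = (v + (v - 672))*(v + v*v/6) = (v + (-672 + v))*(v + v²/6) = (-672 + 2*v)*(v + v²/6))
h(-375 + 430) + 2446941 = (-375 + 430)*(-2016 + (-375 + 430)² - 330*(-375 + 430))/3 + 2446941 = (⅓)*55*(-2016 + 55² - 330*55) + 2446941 = (⅓)*55*(-2016 + 3025 - 18150) + 2446941 = (⅓)*55*(-17141) + 2446941 = -942755/3 + 2446941 = 6398068/3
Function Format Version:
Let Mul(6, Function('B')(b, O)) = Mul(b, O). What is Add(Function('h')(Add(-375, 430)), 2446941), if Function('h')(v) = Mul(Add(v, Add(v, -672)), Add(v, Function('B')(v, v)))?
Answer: Rational(6398068, 3) ≈ 2.1327e+6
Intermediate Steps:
Function('B')(b, O) = Mul(Rational(1, 6), O, b) (Function('B')(b, O) = Mul(Rational(1, 6), Mul(b, O)) = Mul(Rational(1, 6), Mul(O, b)) = Mul(Rational(1, 6), O, b))
Function('h')(v) = Mul(Add(-672, Mul(2, v)), Add(v, Mul(Rational(1, 6), Pow(v, 2)))) (Function('h')(v) = Mul(Add(v, Add(v, -672)), Add(v, Mul(Rational(1, 6), v, v))) = Mul(Add(v, Add(-672, v)), Add(v, Mul(Rational(1, 6), Pow(v, 2)))) = Mul(Add(-672, Mul(2, v)), Add(v, Mul(Rational(1, 6), Pow(v, 2)))))
Add(Function('h')(Add(-375, 430)), 2446941) = Add(Mul(Rational(1, 3), Add(-375, 430), Add(-2016, Pow(Add(-375, 430), 2), Mul(-330, Add(-375, 430)))), 2446941) = Add(Mul(Rational(1, 3), 55, Add(-2016, Pow(55, 2), Mul(-330, 55))), 2446941) = Add(Mul(Rational(1, 3), 55, Add(-2016, 3025, -18150)), 2446941) = Add(Mul(Rational(1, 3), 55, -17141), 2446941) = Add(Rational(-942755, 3), 2446941) = Rational(6398068, 3)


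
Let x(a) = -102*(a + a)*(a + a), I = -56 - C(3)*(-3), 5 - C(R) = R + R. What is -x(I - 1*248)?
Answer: 38453592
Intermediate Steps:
C(R) = 5 - 2*R (C(R) = 5 - (R + R) = 5 - 2*R)
I = -59 (I = -56 - (5 - 2*3)*(-3) = -56 - (5 - 6)*(-3) = -56 - (-1)*(-3) = -56 - 1*3 = -56 - 3 = -59)
x(a) = -408*a² (x(a) = -102*2*a*2*a = -408*a²)
-x(I - 1*248) = -(-408)*(-59 - 1*248)² = -(-408)*(-59 - 248)² = -(-408)*(-307)² = -(-408)*94249 = -1*(-38453592) = 38453592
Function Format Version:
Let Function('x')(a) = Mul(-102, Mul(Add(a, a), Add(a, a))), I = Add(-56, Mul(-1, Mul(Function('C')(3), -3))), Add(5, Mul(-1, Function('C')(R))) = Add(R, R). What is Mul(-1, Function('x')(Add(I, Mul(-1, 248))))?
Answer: 38453592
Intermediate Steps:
Function('C')(R) = Add(5, Mul(-2, R)) (Function('C')(R) = Add(5, Mul(-1, Add(R, R))) = Add(5, Mul(-1, Mul(2, R))) = Add(5, Mul(-2, R)))
I = -59 (I = Add(-56, Mul(-1, Mul(Add(5, Mul(-2, 3)), -3))) = Add(-56, Mul(-1, Mul(Add(5, -6), -3))) = Add(-56, Mul(-1, Mul(-1, -3))) = Add(-56, Mul(-1, 3)) = Add(-56, -3) = -59)
Function('x')(a) = Mul(-408, Pow(a, 2)) (Function('x')(a) = Mul(-102, Mul(Mul(2, a), Mul(2, a))) = Mul(-102, Mul(4, Pow(a, 2))) = Mul(-408, Pow(a, 2)))
Mul(-1, Function('x')(Add(I, Mul(-1, 248)))) = Mul(-1, Mul(-408, Pow(Add(-59, Mul(-1, 248)), 2))) = Mul(-1, Mul(-408, Pow(Add(-59, -248), 2))) = Mul(-1, Mul(-408, Pow(-307, 2))) = Mul(-1, Mul(-408, 94249)) = Mul(-1, -38453592) = 38453592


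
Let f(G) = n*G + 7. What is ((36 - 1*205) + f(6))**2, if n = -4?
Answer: 34596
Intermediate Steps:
f(G) = 7 - 4*G (f(G) = -4*G + 7 = 7 - 4*G)
((36 - 1*205) + f(6))**2 = ((36 - 1*205) + (7 - 4*6))**2 = ((36 - 205) + (7 - 24))**2 = (-169 - 17)**2 = (-186)**2 = 34596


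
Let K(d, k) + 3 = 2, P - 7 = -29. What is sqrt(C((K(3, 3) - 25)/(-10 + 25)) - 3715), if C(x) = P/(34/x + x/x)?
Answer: 2*I*sqrt(112343)/11 ≈ 60.941*I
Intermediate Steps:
P = -22 (P = 7 - 29 = -22)
K(d, k) = -1 (K(d, k) = -3 + 2 = -1)
C(x) = -22/(1 + 34/x) (C(x) = -22/(34/x + x/x) = -22/(34/x + 1) = -22/(1 + 34/x))
sqrt(C((K(3, 3) - 25)/(-10 + 25)) - 3715) = sqrt(-22*(-1 - 25)/(-10 + 25)/(34 + (-1 - 25)/(-10 + 25)) - 3715) = sqrt(-22*(-26/15)/(34 - 26/15) - 3715) = sqrt(-22*(-26/15)/484/15 - 3715) = sqrt(-22*(-26/15)*15/484 - 3715) = sqrt(13/11 - 3715) = sqrt(-40852/11) = 2*I*sqrt(112343)/11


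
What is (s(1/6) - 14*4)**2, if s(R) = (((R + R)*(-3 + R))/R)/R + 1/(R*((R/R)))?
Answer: 7056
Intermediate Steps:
s(R) = 1/R + (-6 + 2*R)/R (s(R) = (((2*R)*(-3 + R))/R)/R + 1/(R*1) = ((2*R*(-3 + R))/R)/R + 1/R = (-6 + 2*R)/R + 1/R = 1/R + (-6 + 2*R)/R)
(s(1/6) - 14*4)**2 = ((2 - 5/(1/6)) - 14*4)**2 = ((2 - 5/1/6) - 56)**2 = ((2 - 5*6) - 56)**2 = ((2 - 30) - 56)**2 = (-28 - 56)**2 = (-84)**2 = 7056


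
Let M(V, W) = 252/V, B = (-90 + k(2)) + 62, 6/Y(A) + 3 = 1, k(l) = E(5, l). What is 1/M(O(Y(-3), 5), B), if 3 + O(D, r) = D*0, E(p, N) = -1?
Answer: -1/84 ≈ -0.011905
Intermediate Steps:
k(l) = -1
Y(A) = -3 (Y(A) = 6/(-3 + 1) = 6/(-2) = 6*(-1/2) = -3)
B = -29 (B = (-90 - 1) + 62 = -91 + 62 = -29)
O(D, r) = -3 (O(D, r) = -3 + D*0 = -3 + 0 = -3)
1/M(O(Y(-3), 5), B) = 1/(252/(-3)) = 1/(252*(-1/3)) = 1/(-84) = -1/84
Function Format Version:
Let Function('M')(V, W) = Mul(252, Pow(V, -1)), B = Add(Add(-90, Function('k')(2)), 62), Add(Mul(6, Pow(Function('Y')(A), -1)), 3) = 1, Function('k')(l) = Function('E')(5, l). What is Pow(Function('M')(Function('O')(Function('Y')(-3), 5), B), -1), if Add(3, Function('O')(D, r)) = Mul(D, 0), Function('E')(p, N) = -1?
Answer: Rational(-1, 84) ≈ -0.011905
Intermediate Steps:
Function('k')(l) = -1
Function('Y')(A) = -3 (Function('Y')(A) = Mul(6, Pow(Add(-3, 1), -1)) = Mul(6, Pow(-2, -1)) = Mul(6, Rational(-1, 2)) = -3)
B = -29 (B = Add(Add(-90, -1), 62) = Add(-91, 62) = -29)
Function('O')(D, r) = -3 (Function('O')(D, r) = Add(-3, Mul(D, 0)) = Add(-3, 0) = -3)
Pow(Function('M')(Function('O')(Function('Y')(-3), 5), B), -1) = Pow(Mul(252, Pow(-3, -1)), -1) = Pow(Mul(252, Rational(-1, 3)), -1) = Pow(-84, -1) = Rational(-1, 84)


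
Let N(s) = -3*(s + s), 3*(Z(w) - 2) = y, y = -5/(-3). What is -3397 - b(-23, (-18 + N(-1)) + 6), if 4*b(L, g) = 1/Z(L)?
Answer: -312533/92 ≈ -3397.1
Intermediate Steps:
y = 5/3 (y = -5*(-⅓) = 5/3 ≈ 1.6667)
Z(w) = 23/9 (Z(w) = 2 + (⅓)*(5/3) = 2 + 5/9 = 23/9)
N(s) = -6*s
b(L, g) = 9/92 (b(L, g) = 1/(4*(23/9)) = (¼)*(9/23) = 9/92)
-3397 - b(-23, (-18 + N(-1)) + 6) = -3397 - 1*9/92 = -3397 - 9/92 = -312533/92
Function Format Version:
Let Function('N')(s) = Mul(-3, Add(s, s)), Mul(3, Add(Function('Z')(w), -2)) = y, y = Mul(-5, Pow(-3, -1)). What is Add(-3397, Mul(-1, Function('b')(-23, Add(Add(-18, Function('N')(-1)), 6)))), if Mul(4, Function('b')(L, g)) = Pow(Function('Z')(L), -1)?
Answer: Rational(-312533, 92) ≈ -3397.1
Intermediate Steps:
y = Rational(5, 3) (y = Mul(-5, Rational(-1, 3)) = Rational(5, 3) ≈ 1.6667)
Function('Z')(w) = Rational(23, 9) (Function('Z')(w) = Add(2, Mul(Rational(1, 3), Rational(5, 3))) = Add(2, Rational(5, 9)) = Rational(23, 9))
Function('N')(s) = Mul(-6, s) (Function('N')(s) = Mul(-3, Mul(2, s)) = Mul(-6, s))
Function('b')(L, g) = Rational(9, 92) (Function('b')(L, g) = Mul(Rational(1, 4), Pow(Rational(23, 9), -1)) = Mul(Rational(1, 4), Rational(9, 23)) = Rational(9, 92))
Add(-3397, Mul(-1, Function('b')(-23, Add(Add(-18, Function('N')(-1)), 6)))) = Add(-3397, Mul(-1, Rational(9, 92))) = Add(-3397, Rational(-9, 92)) = Rational(-312533, 92)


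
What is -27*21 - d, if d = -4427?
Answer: 3860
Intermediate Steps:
-27*21 - d = -27*21 - 1*(-4427) = -567 + 4427 = 3860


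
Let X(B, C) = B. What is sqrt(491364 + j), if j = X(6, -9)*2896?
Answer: 2*sqrt(127185) ≈ 713.26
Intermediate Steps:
j = 17376 (j = 6*2896 = 17376)
sqrt(491364 + j) = sqrt(491364 + 17376) = sqrt(508740) = 2*sqrt(127185)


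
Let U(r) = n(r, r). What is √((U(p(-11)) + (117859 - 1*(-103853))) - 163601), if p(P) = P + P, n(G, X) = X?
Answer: 17*√201 ≈ 241.02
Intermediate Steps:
p(P) = 2*P
U(r) = r
√((U(p(-11)) + (117859 - 1*(-103853))) - 163601) = √((2*(-11) + (117859 - 1*(-103853))) - 163601) = √((-22 + (117859 + 103853)) - 163601) = √((-22 + 221712) - 163601) = √(221690 - 163601) = √58089 = 17*√201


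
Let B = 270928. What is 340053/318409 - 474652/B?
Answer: -2107271053/3080925484 ≈ -0.68397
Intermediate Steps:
340053/318409 - 474652/B = 340053/318409 - 474652/270928 = 340053*(1/318409) - 474652*1/270928 = 48579/45487 - 118663/67732 = -2107271053/3080925484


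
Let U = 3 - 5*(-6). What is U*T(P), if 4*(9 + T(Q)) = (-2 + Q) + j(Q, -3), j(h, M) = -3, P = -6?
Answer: -1551/4 ≈ -387.75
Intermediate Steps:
T(Q) = -41/4 + Q/4 (T(Q) = -9 + ((-2 + Q) - 3)/4 = -9 + (-5 + Q)/4 = -9 + (-5/4 + Q/4) = -41/4 + Q/4)
U = 33 (U = 3 + 30 = 33)
U*T(P) = 33*(-41/4 + (¼)*(-6)) = 33*(-41/4 - 3/2) = 33*(-47/4) = -1551/4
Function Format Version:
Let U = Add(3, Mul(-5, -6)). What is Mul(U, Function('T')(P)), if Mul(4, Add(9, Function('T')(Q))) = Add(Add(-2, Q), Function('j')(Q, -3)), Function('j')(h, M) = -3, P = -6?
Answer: Rational(-1551, 4) ≈ -387.75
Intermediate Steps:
Function('T')(Q) = Add(Rational(-41, 4), Mul(Rational(1, 4), Q)) (Function('T')(Q) = Add(-9, Mul(Rational(1, 4), Add(Add(-2, Q), -3))) = Add(-9, Mul(Rational(1, 4), Add(-5, Q))) = Add(-9, Add(Rational(-5, 4), Mul(Rational(1, 4), Q))) = Add(Rational(-41, 4), Mul(Rational(1, 4), Q)))
U = 33 (U = Add(3, 30) = 33)
Mul(U, Function('T')(P)) = Mul(33, Add(Rational(-41, 4), Mul(Rational(1, 4), -6))) = Mul(33, Add(Rational(-41, 4), Rational(-3, 2))) = Mul(33, Rational(-47, 4)) = Rational(-1551, 4)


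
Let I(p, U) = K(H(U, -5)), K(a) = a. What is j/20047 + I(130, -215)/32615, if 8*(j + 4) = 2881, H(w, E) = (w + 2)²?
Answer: 7369018879/5230663240 ≈ 1.4088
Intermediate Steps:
H(w, E) = (2 + w)²
j = 2849/8 (j = -4 + (⅛)*2881 = -4 + 2881/8 = 2849/8 ≈ 356.13)
I(p, U) = (2 + U)²
j/20047 + I(130, -215)/32615 = (2849/8)/20047 + (2 - 215)²/32615 = (2849/8)*(1/20047) + (-213)²*(1/32615) = 2849/160376 + 45369*(1/32615) = 2849/160376 + 45369/32615 = 7369018879/5230663240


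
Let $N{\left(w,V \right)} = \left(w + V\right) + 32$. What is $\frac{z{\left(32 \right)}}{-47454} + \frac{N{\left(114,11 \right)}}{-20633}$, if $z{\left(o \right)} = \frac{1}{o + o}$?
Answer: $- \frac{476838425}{62663576448} \approx -0.0076095$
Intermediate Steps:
$z{\left(o \right)} = \frac{1}{2 o}$
$N{\left(w,V \right)} = 32 + V + w$ ($N{\left(w,V \right)} = \left(V + w\right) + 32 = 32 + V + w$)
$\frac{z{\left(32 \right)}}{-47454} + \frac{N{\left(114,11 \right)}}{-20633} = \frac{\frac{1}{2} \cdot \frac{1}{32}}{-47454} + \frac{32 + 11 + 114}{-20633} = \frac{1}{2} \cdot \frac{1}{32} \left(- \frac{1}{47454}\right) + 157 \left(- \frac{1}{20633}\right) = \frac{1}{64} \left(- \frac{1}{47454}\right) - \frac{157}{20633} = - \frac{1}{3037056} - \frac{157}{20633} = - \frac{476838425}{62663576448}$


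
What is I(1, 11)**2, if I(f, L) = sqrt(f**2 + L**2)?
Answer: 122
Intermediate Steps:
I(f, L) = sqrt(L**2 + f**2)
I(1, 11)**2 = (sqrt(11**2 + 1**2))**2 = (sqrt(121 + 1))**2 = (sqrt(122))**2 = 122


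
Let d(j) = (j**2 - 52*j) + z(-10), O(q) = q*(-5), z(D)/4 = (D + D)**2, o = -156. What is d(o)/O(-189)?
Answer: 4864/135 ≈ 36.030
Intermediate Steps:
z(D) = 16*D**2 (z(D) = 4*(D + D)**2 = 4*(2*D)**2 = 4*(4*D**2) = 16*D**2)
O(q) = -5*q
d(j) = 1600 + j**2 - 52*j (d(j) = (j**2 - 52*j) + 16*(-10)**2 = (j**2 - 52*j) + 16*100 = (j**2 - 52*j) + 1600 = 1600 + j**2 - 52*j)
d(o)/O(-189) = (1600 + (-156)**2 - 52*(-156))/((-5*(-189))) = (1600 + 24336 + 8112)/945 = 34048*(1/945) = 4864/135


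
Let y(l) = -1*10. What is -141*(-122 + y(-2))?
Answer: 18612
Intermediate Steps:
y(l) = -10
-141*(-122 + y(-2)) = -141*(-122 - 10) = -141*(-132) = 18612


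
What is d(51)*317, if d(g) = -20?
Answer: -6340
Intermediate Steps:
d(51)*317 = -20*317 = -6340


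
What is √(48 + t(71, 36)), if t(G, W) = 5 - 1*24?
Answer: √29 ≈ 5.3852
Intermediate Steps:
t(G, W) = -19 (t(G, W) = 5 - 24 = -19)
√(48 + t(71, 36)) = √(48 - 19) = √29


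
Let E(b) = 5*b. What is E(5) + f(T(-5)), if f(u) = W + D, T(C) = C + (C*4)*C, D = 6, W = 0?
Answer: 31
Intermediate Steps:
T(C) = C + 4*C**2 (T(C) = C + (4*C)*C = C + 4*C**2)
f(u) = 6 (f(u) = 0 + 6 = 6)
E(5) + f(T(-5)) = 5*5 + 6 = 25 + 6 = 31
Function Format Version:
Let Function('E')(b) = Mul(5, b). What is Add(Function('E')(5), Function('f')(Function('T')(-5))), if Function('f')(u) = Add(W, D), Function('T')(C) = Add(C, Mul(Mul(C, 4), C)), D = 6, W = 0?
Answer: 31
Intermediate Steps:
Function('T')(C) = Add(C, Mul(4, Pow(C, 2))) (Function('T')(C) = Add(C, Mul(Mul(4, C), C)) = Add(C, Mul(4, Pow(C, 2))))
Function('f')(u) = 6 (Function('f')(u) = Add(0, 6) = 6)
Add(Function('E')(5), Function('f')(Function('T')(-5))) = Add(Mul(5, 5), 6) = Add(25, 6) = 31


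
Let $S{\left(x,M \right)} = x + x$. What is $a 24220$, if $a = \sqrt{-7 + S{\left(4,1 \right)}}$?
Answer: $24220$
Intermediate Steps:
$S{\left(x,M \right)} = 2 x$
$a = 1$ ($a = \sqrt{-7 + 2 \cdot 4} = \sqrt{-7 + 8} = \sqrt{1} = 1$)
$a 24220 = 1 \cdot 24220 = 24220$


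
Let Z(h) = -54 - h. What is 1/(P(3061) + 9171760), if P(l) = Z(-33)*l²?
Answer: -1/187592381 ≈ -5.3307e-9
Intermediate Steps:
P(l) = -21*l² (P(l) = (-54 - 1*(-33))*l² = (-54 + 33)*l² = -21*l²)
1/(P(3061) + 9171760) = 1/(-21*3061² + 9171760) = 1/(-21*9369721 + 9171760) = 1/(-196764141 + 9171760) = 1/(-187592381) = -1/187592381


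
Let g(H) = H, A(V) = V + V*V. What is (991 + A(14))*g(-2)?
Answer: -2402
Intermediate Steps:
A(V) = V + V**2
(991 + A(14))*g(-2) = (991 + 14*(1 + 14))*(-2) = (991 + 14*15)*(-2) = (991 + 210)*(-2) = 1201*(-2) = -2402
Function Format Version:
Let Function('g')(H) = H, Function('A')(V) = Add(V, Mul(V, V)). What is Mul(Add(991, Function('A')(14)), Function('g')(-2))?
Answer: -2402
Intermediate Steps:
Function('A')(V) = Add(V, Pow(V, 2))
Mul(Add(991, Function('A')(14)), Function('g')(-2)) = Mul(Add(991, Mul(14, Add(1, 14))), -2) = Mul(Add(991, Mul(14, 15)), -2) = Mul(Add(991, 210), -2) = Mul(1201, -2) = -2402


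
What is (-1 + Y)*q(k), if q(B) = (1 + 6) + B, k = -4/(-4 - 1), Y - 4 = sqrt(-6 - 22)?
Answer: 117/5 + 78*I*sqrt(7)/5 ≈ 23.4 + 41.274*I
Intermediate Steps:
Y = 4 + 2*I*sqrt(7) (Y = 4 + sqrt(-6 - 22) = 4 + sqrt(-28) = 4 + 2*I*sqrt(7) ≈ 4.0 + 5.2915*I)
k = 4/5 (k = -4/(-5) = -4*(-1/5) = 4/5 ≈ 0.80000)
q(B) = 7 + B
(-1 + Y)*q(k) = (-1 + (4 + 2*I*sqrt(7)))*(7 + 4/5) = (3 + 2*I*sqrt(7))*(39/5) = 117/5 + 78*I*sqrt(7)/5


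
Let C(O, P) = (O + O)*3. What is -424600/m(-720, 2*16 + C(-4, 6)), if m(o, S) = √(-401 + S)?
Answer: 424600*I*√393/393 ≈ 21418.0*I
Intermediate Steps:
C(O, P) = 6*O (C(O, P) = (2*O)*3 = 6*O)
-424600/m(-720, 2*16 + C(-4, 6)) = -424600/√(-401 + (2*16 + 6*(-4))) = -424600/√(-401 + (32 - 24)) = -424600/√(-401 + 8) = -424600*(-I*√393/393) = -(-424600)*I*√393/393 = 424600*I*√393/393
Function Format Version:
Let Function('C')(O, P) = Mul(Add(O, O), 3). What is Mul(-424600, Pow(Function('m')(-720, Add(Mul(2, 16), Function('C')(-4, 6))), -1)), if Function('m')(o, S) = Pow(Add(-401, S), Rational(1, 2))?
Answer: Mul(Rational(424600, 393), I, Pow(393, Rational(1, 2))) ≈ Mul(21418., I)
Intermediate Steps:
Function('C')(O, P) = Mul(6, O) (Function('C')(O, P) = Mul(Mul(2, O), 3) = Mul(6, O))
Mul(-424600, Pow(Function('m')(-720, Add(Mul(2, 16), Function('C')(-4, 6))), -1)) = Mul(-424600, Pow(Pow(Add(-401, Add(Mul(2, 16), Mul(6, -4))), Rational(1, 2)), -1)) = Mul(-424600, Pow(Pow(Add(-401, Add(32, -24)), Rational(1, 2)), -1)) = Mul(-424600, Pow(Pow(Add(-401, 8), Rational(1, 2)), -1)) = Mul(-424600, Pow(Pow(-393, Rational(1, 2)), -1)) = Mul(-424600, Pow(Mul(I, Pow(393, Rational(1, 2))), -1)) = Mul(-424600, Mul(Rational(-1, 393), I, Pow(393, Rational(1, 2)))) = Mul(Rational(424600, 393), I, Pow(393, Rational(1, 2)))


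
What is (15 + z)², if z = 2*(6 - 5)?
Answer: 289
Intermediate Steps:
z = 2 (z = 2*1 = 2)
(15 + z)² = (15 + 2)² = 17² = 289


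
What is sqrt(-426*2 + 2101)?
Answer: sqrt(1249) ≈ 35.341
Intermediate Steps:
sqrt(-426*2 + 2101) = sqrt(-852 + 2101) = sqrt(1249)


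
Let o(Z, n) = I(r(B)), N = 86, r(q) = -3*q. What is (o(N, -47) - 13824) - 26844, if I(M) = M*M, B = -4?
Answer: -40524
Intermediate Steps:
I(M) = M**2
o(Z, n) = 144 (o(Z, n) = (-3*(-4))**2 = 12**2 = 144)
(o(N, -47) - 13824) - 26844 = (144 - 13824) - 26844 = -13680 - 26844 = -40524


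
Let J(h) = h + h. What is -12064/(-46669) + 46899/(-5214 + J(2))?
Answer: -2125875991/243145490 ≈ -8.7432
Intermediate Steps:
J(h) = 2*h
-12064/(-46669) + 46899/(-5214 + J(2)) = -12064/(-46669) + 46899/(-5214 + 2*2) = -12064*(-1/46669) + 46899/(-5214 + 4) = 12064/46669 + 46899/(-5210) = 12064/46669 + 46899*(-1/5210) = 12064/46669 - 46899/5210 = -2125875991/243145490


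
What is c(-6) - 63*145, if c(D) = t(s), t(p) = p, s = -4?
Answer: -9139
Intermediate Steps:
c(D) = -4
c(-6) - 63*145 = -4 - 63*145 = -4 - 9135 = -9139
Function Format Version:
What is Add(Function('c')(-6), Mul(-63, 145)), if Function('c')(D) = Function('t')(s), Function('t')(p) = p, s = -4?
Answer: -9139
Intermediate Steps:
Function('c')(D) = -4
Add(Function('c')(-6), Mul(-63, 145)) = Add(-4, Mul(-63, 145)) = Add(-4, -9135) = -9139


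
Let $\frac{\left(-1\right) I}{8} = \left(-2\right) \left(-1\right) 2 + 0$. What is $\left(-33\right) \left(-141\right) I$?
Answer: $-148896$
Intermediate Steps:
$I = -32$ ($I = - 8 \left(\left(-2\right) \left(-1\right) 2 + 0\right) = - 8 \left(2 \cdot 2 + 0\right) = - 8 \left(4 + 0\right) = \left(-8\right) 4 = -32$)
$\left(-33\right) \left(-141\right) I = \left(-33\right) \left(-141\right) \left(-32\right) = 4653 \left(-32\right) = -148896$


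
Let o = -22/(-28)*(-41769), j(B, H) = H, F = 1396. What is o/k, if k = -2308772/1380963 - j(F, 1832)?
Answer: 90642268431/5064465976 ≈ 17.898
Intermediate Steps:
o = -65637/2 (o = -22*(-1/28)*(-41769) = (11/14)*(-41769) = -65637/2 ≈ -32819.)
k = -2532232988/1380963 (k = -2308772/1380963 - 1*1832 = -2308772*1/1380963 - 1832 = -2308772/1380963 - 1832 = -2532232988/1380963 ≈ -1833.7)
o/k = -65637/(2*(-2532232988/1380963)) = -65637/2*(-1380963/2532232988) = 90642268431/5064465976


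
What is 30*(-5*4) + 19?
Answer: -581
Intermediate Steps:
30*(-5*4) + 19 = 30*(-20) + 19 = -600 + 19 = -581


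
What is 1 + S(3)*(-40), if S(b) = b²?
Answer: -359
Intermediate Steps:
1 + S(3)*(-40) = 1 + 3²*(-40) = 1 + 9*(-40) = 1 - 360 = -359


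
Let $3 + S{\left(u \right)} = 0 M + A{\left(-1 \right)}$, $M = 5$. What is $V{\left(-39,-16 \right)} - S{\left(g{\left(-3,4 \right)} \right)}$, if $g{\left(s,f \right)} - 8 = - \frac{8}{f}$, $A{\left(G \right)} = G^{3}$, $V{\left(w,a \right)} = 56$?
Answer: $60$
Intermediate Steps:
$g{\left(s,f \right)} = 8 - \frac{8}{f}$
$S{\left(u \right)} = -4$ ($S{\left(u \right)} = -3 + \left(0 \cdot 5 + \left(-1\right)^{3}\right) = -3 + \left(0 - 1\right) = -3 - 1 = -4$)
$V{\left(-39,-16 \right)} - S{\left(g{\left(-3,4 \right)} \right)} = 56 - -4 = 56 + 4 = 60$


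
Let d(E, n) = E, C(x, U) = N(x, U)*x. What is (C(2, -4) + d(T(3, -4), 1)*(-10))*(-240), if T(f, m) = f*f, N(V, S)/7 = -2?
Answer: 28320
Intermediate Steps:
N(V, S) = -14 (N(V, S) = 7*(-2) = -14)
C(x, U) = -14*x
T(f, m) = f**2
(C(2, -4) + d(T(3, -4), 1)*(-10))*(-240) = (-14*2 + 3**2*(-10))*(-240) = (-28 + 9*(-10))*(-240) = (-28 - 90)*(-240) = -118*(-240) = 28320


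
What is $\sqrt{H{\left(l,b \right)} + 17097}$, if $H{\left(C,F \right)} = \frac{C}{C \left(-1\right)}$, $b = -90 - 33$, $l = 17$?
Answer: $2 \sqrt{4274} \approx 130.75$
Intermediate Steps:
$b = -123$ ($b = -90 - 33 = -123$)
$H{\left(C,F \right)} = -1$ ($H{\left(C,F \right)} = \frac{C}{\left(-1\right) C} = C \left(- \frac{1}{C}\right) = -1$)
$\sqrt{H{\left(l,b \right)} + 17097} = \sqrt{-1 + 17097} = \sqrt{17096} = 2 \sqrt{4274}$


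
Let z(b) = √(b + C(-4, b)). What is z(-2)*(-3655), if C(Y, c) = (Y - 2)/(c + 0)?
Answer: -3655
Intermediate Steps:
C(Y, c) = (-2 + Y)/c
z(b) = √(b - 6/b) (z(b) = √(b + (-2 - 4)/b) = √(b - 6/b))
z(-2)*(-3655) = √(-2 - 6/(-2))*(-3655) = √(-2 - 6*(-½))*(-3655) = √(-2 + 3)*(-3655) = √1*(-3655) = 1*(-3655) = -3655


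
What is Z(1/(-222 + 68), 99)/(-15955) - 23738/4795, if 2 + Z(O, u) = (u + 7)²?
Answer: -86521364/15300845 ≈ -5.6547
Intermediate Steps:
Z(O, u) = -2 + (7 + u)² (Z(O, u) = -2 + (u + 7)² = -2 + (7 + u)²)
Z(1/(-222 + 68), 99)/(-15955) - 23738/4795 = (-2 + (7 + 99)²)/(-15955) - 23738/4795 = (-2 + 106²)*(-1/15955) - 23738*1/4795 = (-2 + 11236)*(-1/15955) - 23738/4795 = 11234*(-1/15955) - 23738/4795 = -11234/15955 - 23738/4795 = -86521364/15300845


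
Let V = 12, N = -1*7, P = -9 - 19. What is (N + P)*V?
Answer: -420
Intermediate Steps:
P = -28
N = -7
(N + P)*V = (-7 - 28)*12 = -35*12 = -420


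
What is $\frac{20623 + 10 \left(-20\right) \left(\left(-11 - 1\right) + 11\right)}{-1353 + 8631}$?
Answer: $\frac{6941}{2426} \approx 2.8611$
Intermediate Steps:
$\frac{20623 + 10 \left(-20\right) \left(\left(-11 - 1\right) + 11\right)}{-1353 + 8631} = \frac{20623 - 200 \left(-12 + 11\right)}{7278} = \left(20623 - -200\right) \frac{1}{7278} = \left(20623 + 200\right) \frac{1}{7278} = 20823 \cdot \frac{1}{7278} = \frac{6941}{2426}$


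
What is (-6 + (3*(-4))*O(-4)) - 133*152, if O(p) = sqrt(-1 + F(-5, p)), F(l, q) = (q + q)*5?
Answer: -20222 - 12*I*sqrt(41) ≈ -20222.0 - 76.838*I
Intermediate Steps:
F(l, q) = 10*q (F(l, q) = (2*q)*5 = 10*q)
O(p) = sqrt(-1 + 10*p)
(-6 + (3*(-4))*O(-4)) - 133*152 = (-6 + (3*(-4))*sqrt(-1 + 10*(-4))) - 133*152 = (-6 - 12*sqrt(-1 - 40)) - 20216 = (-6 - 12*I*sqrt(41)) - 20216 = -20222 - 12*I*sqrt(41)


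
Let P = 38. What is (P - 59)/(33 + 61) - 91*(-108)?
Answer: 923811/94 ≈ 9827.8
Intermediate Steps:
(P - 59)/(33 + 61) - 91*(-108) = (38 - 59)/(33 + 61) - 91*(-108) = -21/94 + 9828 = 923811/94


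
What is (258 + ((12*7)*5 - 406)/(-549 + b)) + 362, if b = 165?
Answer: 119033/192 ≈ 619.96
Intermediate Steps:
(258 + ((12*7)*5 - 406)/(-549 + b)) + 362 = (258 + ((12*7)*5 - 406)/(-549 + 165)) + 362 = (258 + (84*5 - 406)/(-384)) + 362 = (258 + (420 - 406)*(-1/384)) + 362 = (258 + 14*(-1/384)) + 362 = (258 - 7/192) + 362 = 49529/192 + 362 = 119033/192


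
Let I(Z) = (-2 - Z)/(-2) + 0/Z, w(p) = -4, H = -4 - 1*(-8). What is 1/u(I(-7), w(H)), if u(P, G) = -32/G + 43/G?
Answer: -4/11 ≈ -0.36364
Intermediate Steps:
H = 4 (H = -4 + 8 = 4)
I(Z) = 1 + Z/2 (I(Z) = (-2 - Z)*(-½) + 0 = (1 + Z/2) + 0 = 1 + Z/2)
u(P, G) = 11/G
1/u(I(-7), w(H)) = 1/(11/(-4)) = 1/(11*(-¼)) = 1/(-11/4) = -4/11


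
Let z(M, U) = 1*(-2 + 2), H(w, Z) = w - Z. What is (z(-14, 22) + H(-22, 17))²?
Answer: 1521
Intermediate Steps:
z(M, U) = 0 (z(M, U) = 1*0 = 0)
(z(-14, 22) + H(-22, 17))² = (0 + (-22 - 1*17))² = (0 + (-22 - 17))² = (0 - 39)² = (-39)² = 1521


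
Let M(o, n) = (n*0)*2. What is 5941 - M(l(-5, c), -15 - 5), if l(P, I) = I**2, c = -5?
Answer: 5941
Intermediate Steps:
M(o, n) = 0 (M(o, n) = 0*2 = 0)
5941 - M(l(-5, c), -15 - 5) = 5941 - 1*0 = 5941 + 0 = 5941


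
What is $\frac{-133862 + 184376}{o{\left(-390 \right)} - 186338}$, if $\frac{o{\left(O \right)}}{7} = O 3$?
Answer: $- \frac{25257}{97264} \approx -0.25967$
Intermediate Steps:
$o{\left(O \right)} = 21 O$ ($o{\left(O \right)} = 7 O 3 = 7 \cdot 3 O = 21 O$)
$\frac{-133862 + 184376}{o{\left(-390 \right)} - 186338} = \frac{-133862 + 184376}{21 \left(-390\right) - 186338} = \frac{50514}{-8190 - 186338} = \frac{50514}{-194528} = 50514 \left(- \frac{1}{194528}\right) = - \frac{25257}{97264}$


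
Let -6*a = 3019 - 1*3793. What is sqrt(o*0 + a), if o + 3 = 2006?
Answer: sqrt(129) ≈ 11.358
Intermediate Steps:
o = 2003 (o = -3 + 2006 = 2003)
a = 129 (a = -(3019 - 1*3793)/6 = -(3019 - 3793)/6 = -1/6*(-774) = 129)
sqrt(o*0 + a) = sqrt(2003*0 + 129) = sqrt(0 + 129) = sqrt(129)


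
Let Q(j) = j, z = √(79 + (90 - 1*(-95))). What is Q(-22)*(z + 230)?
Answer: -5060 - 44*√66 ≈ -5417.5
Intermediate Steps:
z = 2*√66 (z = √(79 + (90 + 95)) = √(79 + 185) = √264 = 2*√66 ≈ 16.248)
Q(-22)*(z + 230) = -22*(2*√66 + 230) = -22*(230 + 2*√66) = -5060 - 44*√66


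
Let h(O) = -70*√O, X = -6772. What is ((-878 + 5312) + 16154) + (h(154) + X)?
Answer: 13816 - 70*√154 ≈ 12947.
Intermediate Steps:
((-878 + 5312) + 16154) + (h(154) + X) = ((-878 + 5312) + 16154) + (-70*√154 - 6772) = (4434 + 16154) + (-6772 - 70*√154) = 20588 + (-6772 - 70*√154) = 13816 - 70*√154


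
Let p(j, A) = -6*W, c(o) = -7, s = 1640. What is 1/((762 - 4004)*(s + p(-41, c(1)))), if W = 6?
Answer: -1/5200168 ≈ -1.9230e-7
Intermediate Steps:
p(j, A) = -36 (p(j, A) = -6*6 = -36)
1/((762 - 4004)*(s + p(-41, c(1)))) = 1/((762 - 4004)*(1640 - 36)) = 1/(-3242*1604) = 1/(-5200168) = -1/5200168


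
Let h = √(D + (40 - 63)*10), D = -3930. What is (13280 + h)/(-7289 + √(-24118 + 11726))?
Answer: 8*(√65 - 1660*I)/(2*√3098 + 7289*I) ≈ -1.8214 - 0.036665*I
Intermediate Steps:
h = 8*I*√65 (h = √(-3930 + (40 - 63)*10) = √(-3930 - 23*10) = √(-3930 - 230) = √(-4160) = 8*I*√65 ≈ 64.498*I)
(13280 + h)/(-7289 + √(-24118 + 11726)) = (13280 + 8*I*√65)/(-7289 + √(-24118 + 11726)) = (13280 + 8*I*√65)/(-7289 + √(-12392)) = (13280 + 8*I*√65)/(-7289 + 2*I*√3098)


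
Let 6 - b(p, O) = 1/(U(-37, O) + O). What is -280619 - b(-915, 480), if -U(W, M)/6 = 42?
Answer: -63982499/228 ≈ -2.8063e+5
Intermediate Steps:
U(W, M) = -252 (U(W, M) = -6*42 = -252)
b(p, O) = 6 - 1/(-252 + O)
-280619 - b(-915, 480) = -280619 - (-1513 + 6*480)/(-252 + 480) = -280619 - (-1513 + 2880)/228 = -280619 - 1367/228 = -63982499/228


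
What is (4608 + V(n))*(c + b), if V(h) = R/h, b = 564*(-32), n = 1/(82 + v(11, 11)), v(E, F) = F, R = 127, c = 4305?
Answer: -225646317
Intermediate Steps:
n = 1/93 (n = 1/(82 + 11) = 1/93 ≈ 0.010753)
b = -18048
V(h) = 127/h
(4608 + V(n))*(c + b) = (4608 + 127/(1/93))*(4305 - 18048) = (4608 + 127*93)*(-13743) = (4608 + 11811)*(-13743) = 16419*(-13743) = -225646317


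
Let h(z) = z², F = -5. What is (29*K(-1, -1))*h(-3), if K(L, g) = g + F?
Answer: -1566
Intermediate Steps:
K(L, g) = -5 + g (K(L, g) = g - 5 = -5 + g)
(29*K(-1, -1))*h(-3) = (29*(-5 - 1))*(-3)² = (29*(-6))*9 = -174*9 = -1566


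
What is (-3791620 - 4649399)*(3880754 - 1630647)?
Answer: -18993195939033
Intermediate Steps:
(-3791620 - 4649399)*(3880754 - 1630647) = -8441019*2250107 = -18993195939033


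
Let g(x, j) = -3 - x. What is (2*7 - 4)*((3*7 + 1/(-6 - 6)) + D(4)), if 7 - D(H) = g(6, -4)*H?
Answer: 3835/6 ≈ 639.17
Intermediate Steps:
D(H) = 7 + 9*H (D(H) = 7 - (-3 - 1*6)*H = 7 - (-3 - 6)*H = 7 - (-9)*H = 7 + 9*H)
(2*7 - 4)*((3*7 + 1/(-6 - 6)) + D(4)) = (2*7 - 4)*((3*7 + 1/(-6 - 6)) + (7 + 9*4)) = (14 - 4)*((21 + 1/(-12)) + (7 + 36)) = 10*((21 - 1/12) + 43) = 10*(251/12 + 43) = 10*(767/12) = 3835/6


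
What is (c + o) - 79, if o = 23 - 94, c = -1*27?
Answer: -177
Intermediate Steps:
c = -27
o = -71
(c + o) - 79 = (-27 - 71) - 79 = -98 - 79 = -177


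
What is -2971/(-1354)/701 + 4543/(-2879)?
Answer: -4303453113/2732614366 ≈ -1.5748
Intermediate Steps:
-2971/(-1354)/701 + 4543/(-2879) = -2971*(-1/1354)*(1/701) + 4543*(-1/2879) = (2971/1354)*(1/701) - 4543/2879 = 2971/949154 - 4543/2879 = -4303453113/2732614366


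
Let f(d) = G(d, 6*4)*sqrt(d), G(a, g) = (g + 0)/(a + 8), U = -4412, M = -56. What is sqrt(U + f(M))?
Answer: sqrt(-4412 - I*sqrt(14)) ≈ 0.0282 - 66.423*I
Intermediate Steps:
G(a, g) = g/(8 + a)
f(d) = 24*sqrt(d)/(8 + d) (f(d) = ((6*4)/(8 + d))*sqrt(d) = (24/(8 + d))*sqrt(d) = 24*sqrt(d)/(8 + d))
sqrt(U + f(M)) = sqrt(-4412 + 24*sqrt(-56)/(8 - 56)) = sqrt(-4412 + 24*(2*I*sqrt(14))/(-48)) = sqrt(-4412 + 24*(2*I*sqrt(14))*(-1/48)) = sqrt(-4412 - I*sqrt(14))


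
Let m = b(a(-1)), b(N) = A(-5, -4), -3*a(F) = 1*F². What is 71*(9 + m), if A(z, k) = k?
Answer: 355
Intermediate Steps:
a(F) = -F²/3
b(N) = -4
m = -4
71*(9 + m) = 71*(9 - 4) = 71*5 = 355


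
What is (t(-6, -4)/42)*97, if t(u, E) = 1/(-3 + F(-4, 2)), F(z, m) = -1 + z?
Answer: -97/336 ≈ -0.28869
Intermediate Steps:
t(u, E) = -1/8 (t(u, E) = 1/(-3 + (-1 - 4)) = 1/(-3 - 5) = 1/(-8) = -1/8)
(t(-6, -4)/42)*97 = -1/8/42*97 = -1/8*1/42*97 = -1/336*97 = -97/336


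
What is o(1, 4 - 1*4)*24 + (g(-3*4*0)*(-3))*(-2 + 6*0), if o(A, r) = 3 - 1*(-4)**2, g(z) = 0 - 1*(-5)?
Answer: -282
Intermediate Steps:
g(z) = 5 (g(z) = 0 + 5 = 5)
o(A, r) = -13 (o(A, r) = 3 - 1*16 = 3 - 16 = -13)
o(1, 4 - 1*4)*24 + (g(-3*4*0)*(-3))*(-2 + 6*0) = -13*24 + (5*(-3))*(-2 + 6*0) = -312 - 15*(-2 + 0) = -312 - 15*(-2) = -312 + 30 = -282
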